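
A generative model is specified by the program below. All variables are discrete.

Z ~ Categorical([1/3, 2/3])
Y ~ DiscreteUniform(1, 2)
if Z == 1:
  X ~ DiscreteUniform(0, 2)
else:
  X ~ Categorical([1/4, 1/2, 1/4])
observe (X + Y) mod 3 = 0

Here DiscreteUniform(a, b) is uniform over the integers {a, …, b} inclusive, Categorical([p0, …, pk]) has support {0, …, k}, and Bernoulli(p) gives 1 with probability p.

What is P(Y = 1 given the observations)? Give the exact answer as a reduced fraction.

P(Y = 1 | obs) = 11/25

Enumerate traces; 4 have nonzero weight after conditioning:
  (Z=0, Y=1, X=2) weight 1/24
  (Z=0, Y=2, X=1) weight 1/12
  (Z=1, Y=1, X=2) weight 1/9
  (Z=1, Y=2, X=1) weight 1/9
Group by Y:
  weight(Y=1) = 11/72
  weight(Y=2) = 7/36
Total weight = 11/72 + 7/36 = 25/72
P(Y=1 | obs) = 11/72 / 25/72 = 11/25
P(Y=2 | obs) = 7/36 / 25/72 = 14/25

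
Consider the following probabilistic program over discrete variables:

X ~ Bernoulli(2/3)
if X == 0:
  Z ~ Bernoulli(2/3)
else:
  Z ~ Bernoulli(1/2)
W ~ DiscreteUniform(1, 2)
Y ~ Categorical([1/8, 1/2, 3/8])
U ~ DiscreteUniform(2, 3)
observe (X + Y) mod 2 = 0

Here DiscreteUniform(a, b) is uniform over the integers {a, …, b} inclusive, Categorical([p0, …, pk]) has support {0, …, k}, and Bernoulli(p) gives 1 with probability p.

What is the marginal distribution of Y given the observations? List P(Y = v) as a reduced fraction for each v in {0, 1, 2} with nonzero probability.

Enumerate traces; 24 have nonzero weight after conditioning:
  (X=0, Z=0, W=1, Y=0, U=2) weight 1/288
  (X=0, Z=0, W=1, Y=0, U=3) weight 1/288
  (X=0, Z=0, W=1, Y=2, U=2) weight 1/96
  (X=0, Z=0, W=1, Y=2, U=3) weight 1/96
  (X=0, Z=0, W=2, Y=0, U=2) weight 1/288
  (X=0, Z=0, W=2, Y=0, U=3) weight 1/288
  (X=0, Z=0, W=2, Y=2, U=2) weight 1/96
  (X=0, Z=0, W=2, Y=2, U=3) weight 1/96
  (X=1, Z=0, W=1, Y=1, U=2) weight 1/24
  … 15 more
Group by Y:
  weight(Y=0) = 1/24
  weight(Y=1) = 1/3
  weight(Y=2) = 1/8
Total weight = 1/24 + 1/3 + 1/8 = 1/2
P(Y=0 | obs) = 1/24 / 1/2 = 1/12
P(Y=1 | obs) = 1/3 / 1/2 = 2/3
P(Y=2 | obs) = 1/8 / 1/2 = 1/4

P(Y=0) = 1/12, P(Y=1) = 2/3, P(Y=2) = 1/4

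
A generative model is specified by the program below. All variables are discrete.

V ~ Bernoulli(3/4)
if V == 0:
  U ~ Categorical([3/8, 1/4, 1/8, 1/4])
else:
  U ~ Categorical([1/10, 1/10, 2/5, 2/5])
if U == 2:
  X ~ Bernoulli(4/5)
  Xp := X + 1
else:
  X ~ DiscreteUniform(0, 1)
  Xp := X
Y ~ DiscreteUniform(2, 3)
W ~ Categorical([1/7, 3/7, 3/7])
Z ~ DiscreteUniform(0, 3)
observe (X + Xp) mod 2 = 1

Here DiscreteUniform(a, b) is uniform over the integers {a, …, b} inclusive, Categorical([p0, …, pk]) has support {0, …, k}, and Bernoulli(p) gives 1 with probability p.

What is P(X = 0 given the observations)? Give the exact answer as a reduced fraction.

Enumerate traces; 96 have nonzero weight after conditioning:
  (V=0, U=2, X=0, Y=2, W=0, Z=0) weight 1/8960
  (V=0, U=2, X=0, Y=2, W=0, Z=1) weight 1/8960
  (V=0, U=2, X=0, Y=2, W=0, Z=2) weight 1/8960
  (V=0, U=2, X=0, Y=2, W=0, Z=3) weight 1/8960
  (V=0, U=2, X=0, Y=2, W=1, Z=0) weight 3/8960
  (V=0, U=2, X=0, Y=2, W=1, Z=1) weight 3/8960
  (V=0, U=2, X=0, Y=2, W=1, Z=2) weight 3/8960
  (V=0, U=2, X=0, Y=2, W=1, Z=3) weight 3/8960
  (V=0, U=2, X=1, Y=2, W=0, Z=0) weight 1/2240
  … 87 more
Group by X:
  weight(X=0) = 53/800
  weight(X=1) = 53/200
Total weight = 53/800 + 53/200 = 53/160
P(X=0 | obs) = 53/800 / 53/160 = 1/5
P(X=1 | obs) = 53/200 / 53/160 = 4/5

P(X = 0 | obs) = 1/5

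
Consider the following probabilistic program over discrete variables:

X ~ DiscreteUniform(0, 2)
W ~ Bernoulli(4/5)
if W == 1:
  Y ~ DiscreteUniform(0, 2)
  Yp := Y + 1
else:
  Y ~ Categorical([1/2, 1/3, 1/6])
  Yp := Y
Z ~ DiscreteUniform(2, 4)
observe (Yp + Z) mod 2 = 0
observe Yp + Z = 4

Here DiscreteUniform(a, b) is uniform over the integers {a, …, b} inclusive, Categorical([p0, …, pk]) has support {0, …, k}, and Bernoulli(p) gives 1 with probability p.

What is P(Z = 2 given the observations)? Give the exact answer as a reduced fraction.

Enumerate traces; 15 have nonzero weight after conditioning:
  (X=0, W=0, Y=0, Z=4) weight 1/90
  (X=0, W=0, Y=1, Z=3) weight 1/135
  (X=0, W=0, Y=2, Z=2) weight 1/270
  (X=0, W=1, Y=0, Z=3) weight 4/135
  (X=0, W=1, Y=1, Z=2) weight 4/135
  (X=1, W=0, Y=0, Z=4) weight 1/90
  (X=1, W=0, Y=1, Z=3) weight 1/135
  (X=1, W=0, Y=2, Z=2) weight 1/270
  … 7 more
Group by Z:
  weight(Z=2) = 1/10
  weight(Z=3) = 1/9
  weight(Z=4) = 1/30
Total weight = 1/10 + 1/9 + 1/30 = 11/45
P(Z=2 | obs) = 1/10 / 11/45 = 9/22
P(Z=3 | obs) = 1/9 / 11/45 = 5/11
P(Z=4 | obs) = 1/30 / 11/45 = 3/22

P(Z = 2 | obs) = 9/22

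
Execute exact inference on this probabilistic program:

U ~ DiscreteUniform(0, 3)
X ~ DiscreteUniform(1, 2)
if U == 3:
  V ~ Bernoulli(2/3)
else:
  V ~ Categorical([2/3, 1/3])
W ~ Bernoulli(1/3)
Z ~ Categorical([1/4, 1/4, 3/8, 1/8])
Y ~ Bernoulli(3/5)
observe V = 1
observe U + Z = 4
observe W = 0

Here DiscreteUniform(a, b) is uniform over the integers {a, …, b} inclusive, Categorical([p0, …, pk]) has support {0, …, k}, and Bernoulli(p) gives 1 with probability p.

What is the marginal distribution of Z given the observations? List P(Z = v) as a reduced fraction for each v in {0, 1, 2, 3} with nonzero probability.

P(Z=1) = 1/2, P(Z=2) = 3/8, P(Z=3) = 1/8

Enumerate traces; 12 have nonzero weight after conditioning:
  (U=1, X=1, V=1, W=0, Z=3, Y=0) weight 1/720
  (U=1, X=1, V=1, W=0, Z=3, Y=1) weight 1/480
  (U=1, X=2, V=1, W=0, Z=3, Y=0) weight 1/720
  (U=1, X=2, V=1, W=0, Z=3, Y=1) weight 1/480
  (U=2, X=1, V=1, W=0, Z=2, Y=0) weight 1/240
  (U=2, X=1, V=1, W=0, Z=2, Y=1) weight 1/160
  (U=2, X=2, V=1, W=0, Z=2, Y=0) weight 1/240
  (U=2, X=2, V=1, W=0, Z=2, Y=1) weight 1/160
  (U=3, X=1, V=1, W=0, Z=1, Y=0) weight 1/180
  … 3 more
Group by Z:
  weight(Z=1) = 1/36
  weight(Z=2) = 1/48
  weight(Z=3) = 1/144
Total weight = 1/36 + 1/48 + 1/144 = 1/18
P(Z=1 | obs) = 1/36 / 1/18 = 1/2
P(Z=2 | obs) = 1/48 / 1/18 = 3/8
P(Z=3 | obs) = 1/144 / 1/18 = 1/8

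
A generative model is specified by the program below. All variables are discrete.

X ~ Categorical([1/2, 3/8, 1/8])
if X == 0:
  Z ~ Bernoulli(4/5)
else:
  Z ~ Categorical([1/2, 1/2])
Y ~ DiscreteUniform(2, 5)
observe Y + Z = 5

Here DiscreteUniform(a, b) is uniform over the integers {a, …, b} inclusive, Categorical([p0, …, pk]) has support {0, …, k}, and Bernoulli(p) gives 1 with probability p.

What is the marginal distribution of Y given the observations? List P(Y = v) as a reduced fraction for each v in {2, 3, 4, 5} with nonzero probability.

P(Y=4) = 13/20, P(Y=5) = 7/20

Enumerate traces; 6 have nonzero weight after conditioning:
  (X=0, Z=0, Y=5) weight 1/40
  (X=0, Z=1, Y=4) weight 1/10
  (X=1, Z=0, Y=5) weight 3/64
  (X=1, Z=1, Y=4) weight 3/64
  (X=2, Z=0, Y=5) weight 1/64
  (X=2, Z=1, Y=4) weight 1/64
Group by Y:
  weight(Y=4) = 13/80
  weight(Y=5) = 7/80
Total weight = 13/80 + 7/80 = 1/4
P(Y=4 | obs) = 13/80 / 1/4 = 13/20
P(Y=5 | obs) = 7/80 / 1/4 = 7/20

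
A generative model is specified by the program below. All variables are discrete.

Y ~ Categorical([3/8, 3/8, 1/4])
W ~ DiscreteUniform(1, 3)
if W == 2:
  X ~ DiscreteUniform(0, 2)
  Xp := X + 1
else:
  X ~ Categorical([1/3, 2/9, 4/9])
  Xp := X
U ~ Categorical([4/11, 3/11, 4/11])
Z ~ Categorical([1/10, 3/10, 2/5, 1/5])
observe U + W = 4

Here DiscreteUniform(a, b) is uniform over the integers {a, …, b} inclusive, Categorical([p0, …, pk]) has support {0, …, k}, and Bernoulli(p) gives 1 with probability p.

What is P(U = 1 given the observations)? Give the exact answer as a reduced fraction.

P(U = 1 | obs) = 3/7

Enumerate traces; 72 have nonzero weight after conditioning:
  (Y=0, W=2, X=0, U=2, Z=0) weight 1/660
  (Y=0, W=2, X=0, U=2, Z=1) weight 1/220
  (Y=0, W=2, X=0, U=2, Z=2) weight 1/165
  (Y=0, W=2, X=0, U=2, Z=3) weight 1/330
  (Y=0, W=2, X=1, U=2, Z=0) weight 1/660
  (Y=0, W=2, X=1, U=2, Z=1) weight 1/220
  (Y=0, W=2, X=1, U=2, Z=2) weight 1/165
  (Y=0, W=2, X=1, U=2, Z=3) weight 1/330
  (Y=0, W=3, X=0, U=1, Z=0) weight 1/880
  … 63 more
Group by U:
  weight(U=1) = 1/11
  weight(U=2) = 4/33
Total weight = 1/11 + 4/33 = 7/33
P(U=1 | obs) = 1/11 / 7/33 = 3/7
P(U=2 | obs) = 4/33 / 7/33 = 4/7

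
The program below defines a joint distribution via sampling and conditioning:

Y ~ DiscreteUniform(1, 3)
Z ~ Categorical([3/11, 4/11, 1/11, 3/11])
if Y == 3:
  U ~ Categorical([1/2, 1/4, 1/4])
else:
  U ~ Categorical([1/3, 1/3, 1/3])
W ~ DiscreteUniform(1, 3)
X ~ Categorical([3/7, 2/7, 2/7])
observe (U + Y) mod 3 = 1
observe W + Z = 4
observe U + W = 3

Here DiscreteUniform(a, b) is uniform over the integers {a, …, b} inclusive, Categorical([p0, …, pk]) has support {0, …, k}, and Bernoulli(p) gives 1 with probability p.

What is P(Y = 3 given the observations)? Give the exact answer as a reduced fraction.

P(Y = 3 | obs) = 3/31

Enumerate traces; 9 have nonzero weight after conditioning:
  (Y=1, Z=1, U=0, W=3, X=0) weight 4/693
  (Y=1, Z=1, U=0, W=3, X=1) weight 8/2079
  (Y=1, Z=1, U=0, W=3, X=2) weight 8/2079
  (Y=2, Z=3, U=2, W=1, X=0) weight 1/231
  (Y=2, Z=3, U=2, W=1, X=1) weight 2/693
  (Y=2, Z=3, U=2, W=1, X=2) weight 2/693
  (Y=3, Z=2, U=1, W=2, X=0) weight 1/924
  (Y=3, Z=2, U=1, W=2, X=1) weight 1/1386
  … 1 more
Group by Y:
  weight(Y=1) = 4/297
  weight(Y=2) = 1/99
  weight(Y=3) = 1/396
Total weight = 4/297 + 1/99 + 1/396 = 31/1188
P(Y=1 | obs) = 4/297 / 31/1188 = 16/31
P(Y=2 | obs) = 1/99 / 31/1188 = 12/31
P(Y=3 | obs) = 1/396 / 31/1188 = 3/31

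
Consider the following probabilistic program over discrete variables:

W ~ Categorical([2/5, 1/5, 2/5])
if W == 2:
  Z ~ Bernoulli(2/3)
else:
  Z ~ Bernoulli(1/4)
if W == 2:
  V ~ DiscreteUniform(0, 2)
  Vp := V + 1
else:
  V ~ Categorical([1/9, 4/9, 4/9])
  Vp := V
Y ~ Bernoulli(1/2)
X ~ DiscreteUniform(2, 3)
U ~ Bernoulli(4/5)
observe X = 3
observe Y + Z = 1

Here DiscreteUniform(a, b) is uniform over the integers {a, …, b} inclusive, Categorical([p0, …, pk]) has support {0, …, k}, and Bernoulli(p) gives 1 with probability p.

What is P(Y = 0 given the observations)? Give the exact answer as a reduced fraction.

Enumerate traces; 36 have nonzero weight after conditioning:
  (W=0, Z=0, V=0, Y=1, X=3, U=0) weight 1/600
  (W=0, Z=0, V=0, Y=1, X=3, U=1) weight 1/150
  (W=0, Z=0, V=1, Y=1, X=3, U=0) weight 1/150
  (W=0, Z=0, V=1, Y=1, X=3, U=1) weight 2/75
  (W=0, Z=0, V=2, Y=1, X=3, U=0) weight 1/150
  (W=0, Z=0, V=2, Y=1, X=3, U=1) weight 2/75
  (W=0, Z=1, V=0, Y=0, X=3, U=0) weight 1/1800
  (W=0, Z=1, V=0, Y=0, X=3, U=1) weight 1/450
  … 28 more
Group by Y:
  weight(Y=0) = 5/48
  weight(Y=1) = 7/48
Total weight = 5/48 + 7/48 = 1/4
P(Y=0 | obs) = 5/48 / 1/4 = 5/12
P(Y=1 | obs) = 7/48 / 1/4 = 7/12

P(Y = 0 | obs) = 5/12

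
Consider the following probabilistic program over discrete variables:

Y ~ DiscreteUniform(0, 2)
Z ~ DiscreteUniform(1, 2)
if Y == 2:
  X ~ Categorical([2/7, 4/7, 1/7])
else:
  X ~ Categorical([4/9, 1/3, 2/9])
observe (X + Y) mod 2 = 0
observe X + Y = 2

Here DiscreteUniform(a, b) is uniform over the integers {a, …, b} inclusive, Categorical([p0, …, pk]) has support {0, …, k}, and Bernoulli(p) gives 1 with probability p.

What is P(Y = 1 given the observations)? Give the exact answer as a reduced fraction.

P(Y = 1 | obs) = 21/53

Enumerate traces; 6 have nonzero weight after conditioning:
  (Y=0, Z=1, X=2) weight 1/27
  (Y=0, Z=2, X=2) weight 1/27
  (Y=1, Z=1, X=1) weight 1/18
  (Y=1, Z=2, X=1) weight 1/18
  (Y=2, Z=1, X=0) weight 1/21
  (Y=2, Z=2, X=0) weight 1/21
Group by Y:
  weight(Y=0) = 2/27
  weight(Y=1) = 1/9
  weight(Y=2) = 2/21
Total weight = 2/27 + 1/9 + 2/21 = 53/189
P(Y=0 | obs) = 2/27 / 53/189 = 14/53
P(Y=1 | obs) = 1/9 / 53/189 = 21/53
P(Y=2 | obs) = 2/21 / 53/189 = 18/53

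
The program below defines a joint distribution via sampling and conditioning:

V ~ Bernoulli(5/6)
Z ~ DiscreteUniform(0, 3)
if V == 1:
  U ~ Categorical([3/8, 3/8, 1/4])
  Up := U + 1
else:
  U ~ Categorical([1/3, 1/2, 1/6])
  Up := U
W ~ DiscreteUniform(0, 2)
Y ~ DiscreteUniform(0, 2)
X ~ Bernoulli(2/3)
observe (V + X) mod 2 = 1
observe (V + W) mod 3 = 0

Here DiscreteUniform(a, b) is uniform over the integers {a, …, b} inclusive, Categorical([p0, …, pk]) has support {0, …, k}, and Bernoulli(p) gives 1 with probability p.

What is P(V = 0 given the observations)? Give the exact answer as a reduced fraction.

P(V = 0 | obs) = 2/7

Enumerate traces; 72 have nonzero weight after conditioning:
  (V=0, Z=0, U=0, W=0, Y=0, X=1) weight 1/972
  (V=0, Z=0, U=0, W=0, Y=1, X=1) weight 1/972
  (V=0, Z=0, U=0, W=0, Y=2, X=1) weight 1/972
  (V=0, Z=0, U=1, W=0, Y=0, X=1) weight 1/648
  (V=0, Z=0, U=1, W=0, Y=1, X=1) weight 1/648
  (V=0, Z=0, U=1, W=0, Y=2, X=1) weight 1/648
  (V=0, Z=0, U=2, W=0, Y=0, X=1) weight 1/1944
  (V=0, Z=0, U=2, W=0, Y=1, X=1) weight 1/1944
  (V=1, Z=0, U=0, W=2, Y=0, X=0) weight 5/1728
  … 63 more
Group by V:
  weight(V=0) = 1/27
  weight(V=1) = 5/54
Total weight = 1/27 + 5/54 = 7/54
P(V=0 | obs) = 1/27 / 7/54 = 2/7
P(V=1 | obs) = 5/54 / 7/54 = 5/7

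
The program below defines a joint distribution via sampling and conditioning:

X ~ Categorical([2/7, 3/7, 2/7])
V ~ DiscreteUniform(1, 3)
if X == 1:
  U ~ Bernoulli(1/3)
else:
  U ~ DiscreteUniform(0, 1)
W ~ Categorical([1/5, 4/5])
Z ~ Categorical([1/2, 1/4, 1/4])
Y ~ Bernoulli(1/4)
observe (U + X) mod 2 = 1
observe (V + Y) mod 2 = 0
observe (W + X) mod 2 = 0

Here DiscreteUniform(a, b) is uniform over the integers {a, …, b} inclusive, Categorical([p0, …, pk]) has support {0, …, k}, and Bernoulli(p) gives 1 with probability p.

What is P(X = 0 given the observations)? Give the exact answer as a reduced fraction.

P(X = 0 | obs) = 1/10

Enumerate traces; 27 have nonzero weight after conditioning:
  (X=0, V=1, U=1, W=0, Z=0, Y=1) weight 1/840
  (X=0, V=1, U=1, W=0, Z=1, Y=1) weight 1/1680
  (X=0, V=1, U=1, W=0, Z=2, Y=1) weight 1/1680
  (X=0, V=2, U=1, W=0, Z=0, Y=0) weight 1/280
  (X=0, V=2, U=1, W=0, Z=1, Y=0) weight 1/560
  (X=0, V=2, U=1, W=0, Z=2, Y=0) weight 1/560
  (X=0, V=3, U=1, W=0, Z=0, Y=1) weight 1/840
  (X=0, V=3, U=1, W=0, Z=1, Y=1) weight 1/1680
  (X=1, V=1, U=0, W=1, Z=0, Y=1) weight 1/105
  (X=2, V=1, U=1, W=0, Z=0, Y=1) weight 1/840
  … 17 more
Group by X:
  weight(X=0) = 1/84
  weight(X=1) = 2/21
  weight(X=2) = 1/84
Total weight = 1/84 + 2/21 + 1/84 = 5/42
P(X=0 | obs) = 1/84 / 5/42 = 1/10
P(X=1 | obs) = 2/21 / 5/42 = 4/5
P(X=2 | obs) = 1/84 / 5/42 = 1/10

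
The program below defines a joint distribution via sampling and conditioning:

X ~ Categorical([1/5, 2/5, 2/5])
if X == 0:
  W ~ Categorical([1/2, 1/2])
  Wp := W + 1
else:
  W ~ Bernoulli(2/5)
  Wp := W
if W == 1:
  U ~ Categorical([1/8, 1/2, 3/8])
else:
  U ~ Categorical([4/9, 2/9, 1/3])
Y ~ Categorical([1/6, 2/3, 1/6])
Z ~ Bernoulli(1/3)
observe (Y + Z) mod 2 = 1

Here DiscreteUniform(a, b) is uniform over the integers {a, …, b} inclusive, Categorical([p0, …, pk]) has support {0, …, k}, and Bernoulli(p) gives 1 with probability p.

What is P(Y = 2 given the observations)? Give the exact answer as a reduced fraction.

P(Y = 2 | obs) = 1/10

Enumerate traces; 54 have nonzero weight after conditioning:
  (X=0, W=0, U=0, Y=0, Z=1) weight 1/405
  (X=0, W=0, U=0, Y=1, Z=0) weight 8/405
  (X=0, W=0, U=0, Y=2, Z=1) weight 1/405
  (X=0, W=0, U=1, Y=0, Z=1) weight 1/810
  (X=0, W=0, U=1, Y=1, Z=0) weight 4/405
  (X=0, W=0, U=1, Y=2, Z=1) weight 1/810
  (X=0, W=0, U=2, Y=0, Z=1) weight 1/540
  (X=0, W=0, U=2, Y=1, Z=0) weight 2/135
  … 46 more
Group by Y:
  weight(Y=0) = 1/18
  weight(Y=1) = 4/9
  weight(Y=2) = 1/18
Total weight = 1/18 + 4/9 + 1/18 = 5/9
P(Y=0 | obs) = 1/18 / 5/9 = 1/10
P(Y=1 | obs) = 4/9 / 5/9 = 4/5
P(Y=2 | obs) = 1/18 / 5/9 = 1/10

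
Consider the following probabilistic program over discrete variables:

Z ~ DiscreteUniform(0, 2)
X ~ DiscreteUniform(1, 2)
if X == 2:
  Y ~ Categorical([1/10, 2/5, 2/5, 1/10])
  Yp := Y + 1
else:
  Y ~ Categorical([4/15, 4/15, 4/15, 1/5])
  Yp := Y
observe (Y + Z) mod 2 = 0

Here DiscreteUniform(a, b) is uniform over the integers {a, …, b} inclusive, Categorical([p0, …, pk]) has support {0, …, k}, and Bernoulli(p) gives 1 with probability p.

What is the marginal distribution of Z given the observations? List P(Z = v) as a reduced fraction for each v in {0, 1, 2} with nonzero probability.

P(Z=0) = 31/91, P(Z=1) = 29/91, P(Z=2) = 31/91

Enumerate traces; 12 have nonzero weight after conditioning:
  (Z=0, X=1, Y=0) weight 2/45
  (Z=0, X=1, Y=2) weight 2/45
  (Z=0, X=2, Y=0) weight 1/60
  (Z=0, X=2, Y=2) weight 1/15
  (Z=1, X=1, Y=1) weight 2/45
  (Z=1, X=1, Y=3) weight 1/30
  (Z=1, X=2, Y=1) weight 1/15
  (Z=1, X=2, Y=3) weight 1/60
  (Z=2, X=1, Y=0) weight 2/45
  … 3 more
Group by Z:
  weight(Z=0) = 31/180
  weight(Z=1) = 29/180
  weight(Z=2) = 31/180
Total weight = 31/180 + 29/180 + 31/180 = 91/180
P(Z=0 | obs) = 31/180 / 91/180 = 31/91
P(Z=1 | obs) = 29/180 / 91/180 = 29/91
P(Z=2 | obs) = 31/180 / 91/180 = 31/91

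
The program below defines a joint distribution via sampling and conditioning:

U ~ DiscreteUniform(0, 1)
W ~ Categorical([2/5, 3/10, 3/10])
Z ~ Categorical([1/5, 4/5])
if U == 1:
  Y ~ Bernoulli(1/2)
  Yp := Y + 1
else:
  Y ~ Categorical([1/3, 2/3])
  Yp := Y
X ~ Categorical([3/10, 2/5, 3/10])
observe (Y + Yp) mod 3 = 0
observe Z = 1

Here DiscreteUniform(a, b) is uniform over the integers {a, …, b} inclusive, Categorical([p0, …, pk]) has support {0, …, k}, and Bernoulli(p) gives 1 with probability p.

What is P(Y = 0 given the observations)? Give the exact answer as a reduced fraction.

Enumerate traces; 18 have nonzero weight after conditioning:
  (U=0, W=0, Z=1, Y=0, X=0) weight 2/125
  (U=0, W=0, Z=1, Y=0, X=1) weight 8/375
  (U=0, W=0, Z=1, Y=0, X=2) weight 2/125
  (U=0, W=1, Z=1, Y=0, X=0) weight 3/250
  (U=0, W=1, Z=1, Y=0, X=1) weight 2/125
  (U=0, W=1, Z=1, Y=0, X=2) weight 3/250
  (U=0, W=2, Z=1, Y=0, X=0) weight 3/250
  (U=0, W=2, Z=1, Y=0, X=1) weight 2/125
  (U=1, W=0, Z=1, Y=1, X=0) weight 3/125
  … 9 more
Group by Y:
  weight(Y=0) = 2/15
  weight(Y=1) = 1/5
Total weight = 2/15 + 1/5 = 1/3
P(Y=0 | obs) = 2/15 / 1/3 = 2/5
P(Y=1 | obs) = 1/5 / 1/3 = 3/5

P(Y = 0 | obs) = 2/5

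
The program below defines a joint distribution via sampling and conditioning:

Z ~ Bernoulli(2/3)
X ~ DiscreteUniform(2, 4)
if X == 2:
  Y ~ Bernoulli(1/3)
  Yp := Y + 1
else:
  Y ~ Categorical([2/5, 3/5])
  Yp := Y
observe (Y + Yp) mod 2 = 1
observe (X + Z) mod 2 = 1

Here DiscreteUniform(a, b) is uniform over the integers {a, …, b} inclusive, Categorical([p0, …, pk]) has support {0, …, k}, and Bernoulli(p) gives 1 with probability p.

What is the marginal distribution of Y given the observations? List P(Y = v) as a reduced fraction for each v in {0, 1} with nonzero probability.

P(Y=0) = 2/3, P(Y=1) = 1/3

Enumerate traces; 2 have nonzero weight after conditioning:
  (Z=1, X=2, Y=0) weight 4/27
  (Z=1, X=2, Y=1) weight 2/27
Group by Y:
  weight(Y=0) = 4/27
  weight(Y=1) = 2/27
Total weight = 4/27 + 2/27 = 2/9
P(Y=0 | obs) = 4/27 / 2/9 = 2/3
P(Y=1 | obs) = 2/27 / 2/9 = 1/3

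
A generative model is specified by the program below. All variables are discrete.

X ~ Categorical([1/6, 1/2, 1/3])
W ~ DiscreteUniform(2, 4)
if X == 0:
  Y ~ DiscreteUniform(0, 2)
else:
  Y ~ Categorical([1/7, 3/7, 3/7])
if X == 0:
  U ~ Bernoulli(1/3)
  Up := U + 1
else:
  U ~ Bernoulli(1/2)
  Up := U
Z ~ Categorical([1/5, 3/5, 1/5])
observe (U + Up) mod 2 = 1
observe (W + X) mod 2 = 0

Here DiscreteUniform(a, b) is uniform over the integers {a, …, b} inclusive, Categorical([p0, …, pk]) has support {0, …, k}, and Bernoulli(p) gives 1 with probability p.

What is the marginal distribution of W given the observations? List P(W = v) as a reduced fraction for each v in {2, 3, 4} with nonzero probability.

Enumerate traces; 36 have nonzero weight after conditioning:
  (X=0, W=2, Y=0, U=0, Z=0) weight 1/405
  (X=0, W=2, Y=0, U=0, Z=1) weight 1/135
  (X=0, W=2, Y=0, U=0, Z=2) weight 1/405
  (X=0, W=2, Y=0, U=1, Z=0) weight 1/810
  (X=0, W=2, Y=0, U=1, Z=1) weight 1/270
  (X=0, W=2, Y=0, U=1, Z=2) weight 1/810
  (X=0, W=2, Y=1, U=0, Z=0) weight 1/405
  (X=0, W=2, Y=1, U=0, Z=1) weight 1/135
  (X=0, W=4, Y=0, U=0, Z=0) weight 1/405
  … 27 more
Group by W:
  weight(W=2) = 1/18
  weight(W=4) = 1/18
Total weight = 1/18 + 1/18 = 1/9
P(W=2 | obs) = 1/18 / 1/9 = 1/2
P(W=4 | obs) = 1/18 / 1/9 = 1/2

P(W=2) = 1/2, P(W=4) = 1/2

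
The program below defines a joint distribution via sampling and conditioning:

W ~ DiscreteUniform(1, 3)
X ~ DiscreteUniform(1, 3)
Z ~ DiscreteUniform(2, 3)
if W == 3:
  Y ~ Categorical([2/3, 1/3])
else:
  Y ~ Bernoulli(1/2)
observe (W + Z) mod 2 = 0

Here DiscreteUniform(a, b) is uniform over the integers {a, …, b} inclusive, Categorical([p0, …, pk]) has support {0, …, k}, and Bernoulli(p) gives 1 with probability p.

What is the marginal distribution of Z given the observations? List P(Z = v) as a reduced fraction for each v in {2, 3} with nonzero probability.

Enumerate traces; 18 have nonzero weight after conditioning:
  (W=1, X=1, Z=3, Y=0) weight 1/36
  (W=1, X=1, Z=3, Y=1) weight 1/36
  (W=1, X=2, Z=3, Y=0) weight 1/36
  (W=1, X=2, Z=3, Y=1) weight 1/36
  (W=1, X=3, Z=3, Y=0) weight 1/36
  (W=1, X=3, Z=3, Y=1) weight 1/36
  (W=2, X=1, Z=2, Y=0) weight 1/36
  (W=2, X=1, Z=2, Y=1) weight 1/36
  … 10 more
Group by Z:
  weight(Z=2) = 1/6
  weight(Z=3) = 1/3
Total weight = 1/6 + 1/3 = 1/2
P(Z=2 | obs) = 1/6 / 1/2 = 1/3
P(Z=3 | obs) = 1/3 / 1/2 = 2/3

P(Z=2) = 1/3, P(Z=3) = 2/3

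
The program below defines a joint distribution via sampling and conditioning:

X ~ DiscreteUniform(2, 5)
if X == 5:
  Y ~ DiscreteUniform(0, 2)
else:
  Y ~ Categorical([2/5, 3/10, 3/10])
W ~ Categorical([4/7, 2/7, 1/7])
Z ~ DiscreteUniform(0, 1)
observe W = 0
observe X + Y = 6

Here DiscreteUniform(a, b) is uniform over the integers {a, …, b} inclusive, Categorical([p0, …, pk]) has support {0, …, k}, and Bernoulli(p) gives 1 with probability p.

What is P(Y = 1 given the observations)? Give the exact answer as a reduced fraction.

Enumerate traces; 4 have nonzero weight after conditioning:
  (X=4, Y=2, W=0, Z=0) weight 3/140
  (X=4, Y=2, W=0, Z=1) weight 3/140
  (X=5, Y=1, W=0, Z=0) weight 1/42
  (X=5, Y=1, W=0, Z=1) weight 1/42
Group by Y:
  weight(Y=1) = 1/21
  weight(Y=2) = 3/70
Total weight = 1/21 + 3/70 = 19/210
P(Y=1 | obs) = 1/21 / 19/210 = 10/19
P(Y=2 | obs) = 3/70 / 19/210 = 9/19

P(Y = 1 | obs) = 10/19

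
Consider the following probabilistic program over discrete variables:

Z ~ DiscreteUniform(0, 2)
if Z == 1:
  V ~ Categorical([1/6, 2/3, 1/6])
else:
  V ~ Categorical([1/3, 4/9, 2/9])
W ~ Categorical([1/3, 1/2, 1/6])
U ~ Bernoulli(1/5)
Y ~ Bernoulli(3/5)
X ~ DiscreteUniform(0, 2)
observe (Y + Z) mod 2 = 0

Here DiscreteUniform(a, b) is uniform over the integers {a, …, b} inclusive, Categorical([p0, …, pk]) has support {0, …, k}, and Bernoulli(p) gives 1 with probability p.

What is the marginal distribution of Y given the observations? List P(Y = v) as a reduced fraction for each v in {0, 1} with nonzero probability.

P(Y=0) = 4/7, P(Y=1) = 3/7

Enumerate traces; 162 have nonzero weight after conditioning:
  (Z=0, V=0, W=0, U=0, Y=0, X=0) weight 8/2025
  (Z=0, V=0, W=0, U=0, Y=0, X=1) weight 8/2025
  (Z=0, V=0, W=0, U=0, Y=0, X=2) weight 8/2025
  (Z=0, V=0, W=0, U=1, Y=0, X=0) weight 2/2025
  (Z=0, V=0, W=0, U=1, Y=0, X=1) weight 2/2025
  (Z=0, V=0, W=0, U=1, Y=0, X=2) weight 2/2025
  (Z=0, V=0, W=1, U=0, Y=0, X=0) weight 4/675
  (Z=0, V=0, W=1, U=0, Y=0, X=1) weight 4/675
  (Z=1, V=0, W=0, U=0, Y=1, X=0) weight 2/675
  … 153 more
Group by Y:
  weight(Y=0) = 4/15
  weight(Y=1) = 1/5
Total weight = 4/15 + 1/5 = 7/15
P(Y=0 | obs) = 4/15 / 7/15 = 4/7
P(Y=1 | obs) = 1/5 / 7/15 = 3/7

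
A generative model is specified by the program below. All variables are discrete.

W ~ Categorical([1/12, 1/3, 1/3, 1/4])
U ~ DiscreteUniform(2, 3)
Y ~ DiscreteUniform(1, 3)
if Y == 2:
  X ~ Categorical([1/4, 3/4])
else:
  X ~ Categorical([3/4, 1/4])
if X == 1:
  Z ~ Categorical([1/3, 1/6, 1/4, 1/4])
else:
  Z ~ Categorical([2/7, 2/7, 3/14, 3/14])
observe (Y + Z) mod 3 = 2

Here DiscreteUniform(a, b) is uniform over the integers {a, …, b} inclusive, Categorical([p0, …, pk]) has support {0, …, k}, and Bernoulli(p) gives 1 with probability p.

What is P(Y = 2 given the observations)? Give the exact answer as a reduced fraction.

P(Y = 2 | obs) = 27/50

Enumerate traces; 64 have nonzero weight after conditioning:
  (W=0, U=2, Y=1, X=0, Z=1) weight 1/336
  (W=0, U=2, Y=1, X=1, Z=1) weight 1/1728
  (W=0, U=2, Y=2, X=0, Z=0) weight 1/1008
  (W=0, U=2, Y=2, X=0, Z=3) weight 1/1344
  (W=0, U=2, Y=2, X=1, Z=0) weight 1/288
  (W=0, U=2, Y=2, X=1, Z=3) weight 1/384
  (W=0, U=2, Y=3, X=0, Z=2) weight 1/448
  (W=0, U=2, Y=3, X=1, Z=2) weight 1/1152
  … 56 more
Group by Y:
  weight(Y=1) = 43/504
  weight(Y=2) = 3/16
  weight(Y=3) = 25/336
Total weight = 43/504 + 3/16 + 25/336 = 25/72
P(Y=1 | obs) = 43/504 / 25/72 = 43/175
P(Y=2 | obs) = 3/16 / 25/72 = 27/50
P(Y=3 | obs) = 25/336 / 25/72 = 3/14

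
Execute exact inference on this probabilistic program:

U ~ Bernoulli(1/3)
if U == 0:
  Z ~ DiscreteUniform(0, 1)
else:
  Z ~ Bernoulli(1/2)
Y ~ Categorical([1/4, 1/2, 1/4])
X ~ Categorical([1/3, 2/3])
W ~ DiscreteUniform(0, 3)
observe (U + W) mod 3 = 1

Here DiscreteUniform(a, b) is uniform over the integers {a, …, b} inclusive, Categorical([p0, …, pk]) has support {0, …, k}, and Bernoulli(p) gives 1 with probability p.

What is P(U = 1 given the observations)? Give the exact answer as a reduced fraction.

P(U = 1 | obs) = 1/2

Enumerate traces; 36 have nonzero weight after conditioning:
  (U=0, Z=0, Y=0, X=0, W=1) weight 1/144
  (U=0, Z=0, Y=0, X=1, W=1) weight 1/72
  (U=0, Z=0, Y=1, X=0, W=1) weight 1/72
  (U=0, Z=0, Y=1, X=1, W=1) weight 1/36
  (U=0, Z=0, Y=2, X=0, W=1) weight 1/144
  (U=0, Z=0, Y=2, X=1, W=1) weight 1/72
  (U=0, Z=1, Y=0, X=0, W=1) weight 1/144
  (U=0, Z=1, Y=0, X=1, W=1) weight 1/72
  (U=1, Z=0, Y=0, X=0, W=0) weight 1/288
  … 27 more
Group by U:
  weight(U=0) = 1/6
  weight(U=1) = 1/6
Total weight = 1/6 + 1/6 = 1/3
P(U=0 | obs) = 1/6 / 1/3 = 1/2
P(U=1 | obs) = 1/6 / 1/3 = 1/2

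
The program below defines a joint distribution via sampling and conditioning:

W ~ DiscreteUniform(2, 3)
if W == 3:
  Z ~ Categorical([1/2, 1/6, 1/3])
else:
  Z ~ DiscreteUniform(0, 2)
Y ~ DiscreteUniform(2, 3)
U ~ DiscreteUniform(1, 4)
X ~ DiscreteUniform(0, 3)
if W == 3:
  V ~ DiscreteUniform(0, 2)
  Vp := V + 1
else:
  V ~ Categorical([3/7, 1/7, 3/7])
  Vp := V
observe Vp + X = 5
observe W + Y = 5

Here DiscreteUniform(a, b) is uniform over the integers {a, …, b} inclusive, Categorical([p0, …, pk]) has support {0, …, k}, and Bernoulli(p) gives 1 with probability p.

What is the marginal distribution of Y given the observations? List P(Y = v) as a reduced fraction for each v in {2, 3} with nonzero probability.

Enumerate traces; 36 have nonzero weight after conditioning:
  (W=2, Z=0, Y=3, U=1, X=3, V=2) weight 1/448
  (W=2, Z=0, Y=3, U=2, X=3, V=2) weight 1/448
  (W=2, Z=0, Y=3, U=3, X=3, V=2) weight 1/448
  (W=2, Z=0, Y=3, U=4, X=3, V=2) weight 1/448
  (W=2, Z=1, Y=3, U=1, X=3, V=2) weight 1/448
  (W=2, Z=1, Y=3, U=2, X=3, V=2) weight 1/448
  (W=2, Z=1, Y=3, U=3, X=3, V=2) weight 1/448
  (W=2, Z=1, Y=3, U=4, X=3, V=2) weight 1/448
  (W=3, Z=0, Y=2, U=1, X=2, V=2) weight 1/384
  … 27 more
Group by Y:
  weight(Y=2) = 1/24
  weight(Y=3) = 3/112
Total weight = 1/24 + 3/112 = 23/336
P(Y=2 | obs) = 1/24 / 23/336 = 14/23
P(Y=3 | obs) = 3/112 / 23/336 = 9/23

P(Y=2) = 14/23, P(Y=3) = 9/23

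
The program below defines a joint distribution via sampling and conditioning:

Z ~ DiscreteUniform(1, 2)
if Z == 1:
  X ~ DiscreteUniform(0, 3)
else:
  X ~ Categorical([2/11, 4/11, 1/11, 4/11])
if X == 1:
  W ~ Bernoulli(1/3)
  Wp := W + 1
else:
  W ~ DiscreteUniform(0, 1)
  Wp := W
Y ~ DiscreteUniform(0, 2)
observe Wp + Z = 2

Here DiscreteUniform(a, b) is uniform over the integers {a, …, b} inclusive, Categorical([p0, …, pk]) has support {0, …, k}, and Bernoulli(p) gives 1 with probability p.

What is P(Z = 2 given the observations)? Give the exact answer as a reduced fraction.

Enumerate traces; 21 have nonzero weight after conditioning:
  (Z=1, X=0, W=1, Y=0) weight 1/48
  (Z=1, X=0, W=1, Y=1) weight 1/48
  (Z=1, X=0, W=1, Y=2) weight 1/48
  (Z=1, X=1, W=0, Y=0) weight 1/36
  (Z=1, X=1, W=0, Y=1) weight 1/36
  (Z=1, X=1, W=0, Y=2) weight 1/36
  (Z=1, X=2, W=1, Y=0) weight 1/48
  (Z=1, X=2, W=1, Y=1) weight 1/48
  (Z=2, X=0, W=0, Y=0) weight 1/66
  … 12 more
Group by Z:
  weight(Z=1) = 13/48
  weight(Z=2) = 7/44
Total weight = 13/48 + 7/44 = 227/528
P(Z=1 | obs) = 13/48 / 227/528 = 143/227
P(Z=2 | obs) = 7/44 / 227/528 = 84/227

P(Z = 2 | obs) = 84/227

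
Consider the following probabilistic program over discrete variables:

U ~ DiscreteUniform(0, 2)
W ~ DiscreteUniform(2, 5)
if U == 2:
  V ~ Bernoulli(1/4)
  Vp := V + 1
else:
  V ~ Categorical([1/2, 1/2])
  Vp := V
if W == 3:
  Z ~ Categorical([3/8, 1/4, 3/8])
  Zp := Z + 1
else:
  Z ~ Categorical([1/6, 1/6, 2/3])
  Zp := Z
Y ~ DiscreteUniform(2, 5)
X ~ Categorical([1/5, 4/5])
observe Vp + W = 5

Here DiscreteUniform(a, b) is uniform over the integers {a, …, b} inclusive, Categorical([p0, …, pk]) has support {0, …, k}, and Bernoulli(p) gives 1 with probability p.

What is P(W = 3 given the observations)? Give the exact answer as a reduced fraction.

P(W = 3 | obs) = 1/12

Enumerate traces; 144 have nonzero weight after conditioning:
  (U=0, W=4, V=1, Z=0, Y=2, X=0) weight 1/2880
  (U=0, W=4, V=1, Z=0, Y=2, X=1) weight 1/720
  (U=0, W=4, V=1, Z=0, Y=3, X=0) weight 1/2880
  (U=0, W=4, V=1, Z=0, Y=3, X=1) weight 1/720
  (U=0, W=4, V=1, Z=0, Y=4, X=0) weight 1/2880
  (U=0, W=4, V=1, Z=0, Y=4, X=1) weight 1/720
  (U=0, W=4, V=1, Z=0, Y=5, X=0) weight 1/2880
  (U=0, W=4, V=1, Z=0, Y=5, X=1) weight 1/720
  (U=0, W=5, V=0, Z=0, Y=2, X=0) weight 1/2880
  (U=2, W=3, V=1, Z=0, Y=2, X=0) weight 1/2560
  … 134 more
Group by W:
  weight(W=3) = 1/48
  weight(W=4) = 7/48
  weight(W=5) = 1/12
Total weight = 1/48 + 7/48 + 1/12 = 1/4
P(W=3 | obs) = 1/48 / 1/4 = 1/12
P(W=4 | obs) = 7/48 / 1/4 = 7/12
P(W=5 | obs) = 1/12 / 1/4 = 1/3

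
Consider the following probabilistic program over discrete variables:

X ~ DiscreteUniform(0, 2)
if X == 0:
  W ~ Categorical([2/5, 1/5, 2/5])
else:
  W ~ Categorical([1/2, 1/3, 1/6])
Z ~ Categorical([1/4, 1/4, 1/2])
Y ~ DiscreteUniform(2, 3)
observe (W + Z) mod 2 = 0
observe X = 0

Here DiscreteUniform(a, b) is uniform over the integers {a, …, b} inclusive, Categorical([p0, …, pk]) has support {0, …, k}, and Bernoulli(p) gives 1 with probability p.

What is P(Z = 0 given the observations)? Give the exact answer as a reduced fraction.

Enumerate traces; 10 have nonzero weight after conditioning:
  (X=0, W=0, Z=0, Y=2) weight 1/60
  (X=0, W=0, Z=0, Y=3) weight 1/60
  (X=0, W=0, Z=2, Y=2) weight 1/30
  (X=0, W=0, Z=2, Y=3) weight 1/30
  (X=0, W=1, Z=1, Y=2) weight 1/120
  (X=0, W=1, Z=1, Y=3) weight 1/120
  (X=0, W=2, Z=0, Y=2) weight 1/60
  (X=0, W=2, Z=0, Y=3) weight 1/60
  … 2 more
Group by Z:
  weight(Z=0) = 1/15
  weight(Z=1) = 1/60
  weight(Z=2) = 2/15
Total weight = 1/15 + 1/60 + 2/15 = 13/60
P(Z=0 | obs) = 1/15 / 13/60 = 4/13
P(Z=1 | obs) = 1/60 / 13/60 = 1/13
P(Z=2 | obs) = 2/15 / 13/60 = 8/13

P(Z = 0 | obs) = 4/13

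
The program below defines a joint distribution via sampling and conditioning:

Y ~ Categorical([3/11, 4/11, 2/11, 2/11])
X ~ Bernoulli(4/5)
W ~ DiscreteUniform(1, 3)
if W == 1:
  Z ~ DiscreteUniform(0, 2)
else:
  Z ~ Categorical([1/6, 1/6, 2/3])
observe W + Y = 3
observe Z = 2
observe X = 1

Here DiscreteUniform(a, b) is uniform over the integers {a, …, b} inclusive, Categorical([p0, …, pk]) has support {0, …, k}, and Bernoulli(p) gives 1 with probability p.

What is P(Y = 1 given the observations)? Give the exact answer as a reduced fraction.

Enumerate traces; 3 have nonzero weight after conditioning:
  (Y=0, X=1, W=3, Z=2) weight 8/165
  (Y=1, X=1, W=2, Z=2) weight 32/495
  (Y=2, X=1, W=1, Z=2) weight 8/495
Group by Y:
  weight(Y=0) = 8/165
  weight(Y=1) = 32/495
  weight(Y=2) = 8/495
Total weight = 8/165 + 32/495 + 8/495 = 64/495
P(Y=0 | obs) = 8/165 / 64/495 = 3/8
P(Y=1 | obs) = 32/495 / 64/495 = 1/2
P(Y=2 | obs) = 8/495 / 64/495 = 1/8

P(Y = 1 | obs) = 1/2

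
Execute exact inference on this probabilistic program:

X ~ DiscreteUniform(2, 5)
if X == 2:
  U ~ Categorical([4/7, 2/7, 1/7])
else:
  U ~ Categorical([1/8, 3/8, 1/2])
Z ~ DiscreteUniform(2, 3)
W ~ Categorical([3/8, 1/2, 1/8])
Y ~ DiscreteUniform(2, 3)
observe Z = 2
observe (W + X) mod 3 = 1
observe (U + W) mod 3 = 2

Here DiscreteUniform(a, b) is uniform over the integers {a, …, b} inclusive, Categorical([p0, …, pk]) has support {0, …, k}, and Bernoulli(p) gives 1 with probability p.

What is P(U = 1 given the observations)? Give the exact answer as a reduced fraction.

P(U = 1 | obs) = 28/69

Enumerate traces; 8 have nonzero weight after conditioning:
  (X=2, U=0, Z=2, W=2, Y=2) weight 1/224
  (X=2, U=0, Z=2, W=2, Y=3) weight 1/224
  (X=3, U=1, Z=2, W=1, Y=2) weight 3/256
  (X=3, U=1, Z=2, W=1, Y=3) weight 3/256
  (X=4, U=2, Z=2, W=0, Y=2) weight 3/256
  (X=4, U=2, Z=2, W=0, Y=3) weight 3/256
  (X=5, U=0, Z=2, W=2, Y=2) weight 1/1024
  (X=5, U=0, Z=2, W=2, Y=3) weight 1/1024
Group by U:
  weight(U=0) = 39/3584
  weight(U=1) = 3/128
  weight(U=2) = 3/128
Total weight = 39/3584 + 3/128 + 3/128 = 207/3584
P(U=0 | obs) = 39/3584 / 207/3584 = 13/69
P(U=1 | obs) = 3/128 / 207/3584 = 28/69
P(U=2 | obs) = 3/128 / 207/3584 = 28/69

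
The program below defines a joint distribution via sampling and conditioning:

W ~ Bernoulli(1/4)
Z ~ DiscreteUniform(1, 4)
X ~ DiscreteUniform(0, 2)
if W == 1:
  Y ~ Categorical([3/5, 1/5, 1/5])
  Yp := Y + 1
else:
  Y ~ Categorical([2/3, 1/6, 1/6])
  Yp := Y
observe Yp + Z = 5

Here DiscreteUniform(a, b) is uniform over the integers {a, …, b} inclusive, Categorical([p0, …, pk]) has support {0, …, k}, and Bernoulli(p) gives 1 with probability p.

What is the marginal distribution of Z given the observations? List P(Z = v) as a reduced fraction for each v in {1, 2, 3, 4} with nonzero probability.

P(Z=2) = 1/10, P(Z=3) = 7/20, P(Z=4) = 11/20

Enumerate traces; 15 have nonzero weight after conditioning:
  (W=0, Z=3, X=0, Y=2) weight 1/96
  (W=0, Z=3, X=1, Y=2) weight 1/96
  (W=0, Z=3, X=2, Y=2) weight 1/96
  (W=0, Z=4, X=0, Y=1) weight 1/96
  (W=0, Z=4, X=1, Y=1) weight 1/96
  (W=0, Z=4, X=2, Y=1) weight 1/96
  (W=1, Z=2, X=0, Y=2) weight 1/240
  (W=1, Z=2, X=1, Y=2) weight 1/240
  … 7 more
Group by Z:
  weight(Z=2) = 1/80
  weight(Z=3) = 7/160
  weight(Z=4) = 11/160
Total weight = 1/80 + 7/160 + 11/160 = 1/8
P(Z=2 | obs) = 1/80 / 1/8 = 1/10
P(Z=3 | obs) = 7/160 / 1/8 = 7/20
P(Z=4 | obs) = 11/160 / 1/8 = 11/20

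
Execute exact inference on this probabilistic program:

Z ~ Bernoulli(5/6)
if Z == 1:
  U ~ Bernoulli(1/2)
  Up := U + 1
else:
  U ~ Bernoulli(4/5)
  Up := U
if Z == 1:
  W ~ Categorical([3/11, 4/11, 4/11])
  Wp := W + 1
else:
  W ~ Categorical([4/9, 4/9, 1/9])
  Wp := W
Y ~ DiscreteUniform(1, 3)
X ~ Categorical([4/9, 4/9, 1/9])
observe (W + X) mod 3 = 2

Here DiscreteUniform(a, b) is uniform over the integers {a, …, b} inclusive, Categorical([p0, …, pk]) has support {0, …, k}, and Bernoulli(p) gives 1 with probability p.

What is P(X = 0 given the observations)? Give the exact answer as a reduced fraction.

Enumerate traces; 36 have nonzero weight after conditioning:
  (Z=0, U=0, W=0, Y=1, X=2) weight 2/3645
  (Z=0, U=0, W=0, Y=2, X=2) weight 2/3645
  (Z=0, U=0, W=0, Y=3, X=2) weight 2/3645
  (Z=0, U=0, W=1, Y=1, X=1) weight 8/3645
  (Z=0, U=0, W=1, Y=2, X=1) weight 8/3645
  (Z=0, U=0, W=1, Y=3, X=1) weight 8/3645
  (Z=0, U=0, W=2, Y=1, X=0) weight 2/3645
  (Z=0, U=0, W=2, Y=2, X=0) weight 2/3645
  … 28 more
Group by X:
  weight(X=0) = 382/2673
  weight(X=1) = 448/2673
  weight(X=2) = 179/5346
Total weight = 382/2673 + 448/2673 + 179/5346 = 613/1782
P(X=0 | obs) = 382/2673 / 613/1782 = 764/1839
P(X=1 | obs) = 448/2673 / 613/1782 = 896/1839
P(X=2 | obs) = 179/5346 / 613/1782 = 179/1839

P(X = 0 | obs) = 764/1839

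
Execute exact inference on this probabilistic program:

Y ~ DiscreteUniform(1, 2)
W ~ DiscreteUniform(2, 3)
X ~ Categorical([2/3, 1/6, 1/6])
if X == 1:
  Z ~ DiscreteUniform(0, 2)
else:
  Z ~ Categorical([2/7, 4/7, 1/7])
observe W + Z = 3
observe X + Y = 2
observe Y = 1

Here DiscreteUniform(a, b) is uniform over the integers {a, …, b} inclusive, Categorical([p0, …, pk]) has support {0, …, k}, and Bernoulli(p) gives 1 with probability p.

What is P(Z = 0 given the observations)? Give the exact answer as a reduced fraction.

P(Z = 0 | obs) = 1/2

Enumerate traces; 2 have nonzero weight after conditioning:
  (Y=1, W=2, X=1, Z=1) weight 1/72
  (Y=1, W=3, X=1, Z=0) weight 1/72
Group by Z:
  weight(Z=0) = 1/72
  weight(Z=1) = 1/72
Total weight = 1/72 + 1/72 = 1/36
P(Z=0 | obs) = 1/72 / 1/36 = 1/2
P(Z=1 | obs) = 1/72 / 1/36 = 1/2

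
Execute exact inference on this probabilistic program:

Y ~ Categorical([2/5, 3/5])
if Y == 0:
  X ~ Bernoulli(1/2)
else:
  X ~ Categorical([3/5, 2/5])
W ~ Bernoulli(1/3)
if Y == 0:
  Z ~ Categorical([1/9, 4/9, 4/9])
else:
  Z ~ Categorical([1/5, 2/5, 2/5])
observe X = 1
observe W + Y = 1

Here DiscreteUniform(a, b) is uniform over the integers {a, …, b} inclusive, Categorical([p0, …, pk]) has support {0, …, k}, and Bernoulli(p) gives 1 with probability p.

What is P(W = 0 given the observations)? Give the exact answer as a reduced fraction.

Enumerate traces; 6 have nonzero weight after conditioning:
  (Y=0, X=1, W=1, Z=0) weight 1/135
  (Y=0, X=1, W=1, Z=1) weight 4/135
  (Y=0, X=1, W=1, Z=2) weight 4/135
  (Y=1, X=1, W=0, Z=0) weight 4/125
  (Y=1, X=1, W=0, Z=1) weight 8/125
  (Y=1, X=1, W=0, Z=2) weight 8/125
Group by W:
  weight(W=0) = 4/25
  weight(W=1) = 1/15
Total weight = 4/25 + 1/15 = 17/75
P(W=0 | obs) = 4/25 / 17/75 = 12/17
P(W=1 | obs) = 1/15 / 17/75 = 5/17

P(W = 0 | obs) = 12/17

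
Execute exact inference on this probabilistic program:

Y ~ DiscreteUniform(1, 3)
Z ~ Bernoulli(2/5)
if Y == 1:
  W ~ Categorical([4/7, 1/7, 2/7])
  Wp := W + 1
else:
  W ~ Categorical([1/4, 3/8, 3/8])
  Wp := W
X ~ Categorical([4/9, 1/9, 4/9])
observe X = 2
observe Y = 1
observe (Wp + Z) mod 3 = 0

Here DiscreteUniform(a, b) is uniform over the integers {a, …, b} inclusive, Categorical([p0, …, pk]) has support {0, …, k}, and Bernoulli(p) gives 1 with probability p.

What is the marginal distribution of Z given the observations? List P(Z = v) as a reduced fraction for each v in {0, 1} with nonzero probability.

P(Z=0) = 3/4, P(Z=1) = 1/4

Enumerate traces; 2 have nonzero weight after conditioning:
  (Y=1, Z=0, W=2, X=2) weight 8/315
  (Y=1, Z=1, W=1, X=2) weight 8/945
Group by Z:
  weight(Z=0) = 8/315
  weight(Z=1) = 8/945
Total weight = 8/315 + 8/945 = 32/945
P(Z=0 | obs) = 8/315 / 32/945 = 3/4
P(Z=1 | obs) = 8/945 / 32/945 = 1/4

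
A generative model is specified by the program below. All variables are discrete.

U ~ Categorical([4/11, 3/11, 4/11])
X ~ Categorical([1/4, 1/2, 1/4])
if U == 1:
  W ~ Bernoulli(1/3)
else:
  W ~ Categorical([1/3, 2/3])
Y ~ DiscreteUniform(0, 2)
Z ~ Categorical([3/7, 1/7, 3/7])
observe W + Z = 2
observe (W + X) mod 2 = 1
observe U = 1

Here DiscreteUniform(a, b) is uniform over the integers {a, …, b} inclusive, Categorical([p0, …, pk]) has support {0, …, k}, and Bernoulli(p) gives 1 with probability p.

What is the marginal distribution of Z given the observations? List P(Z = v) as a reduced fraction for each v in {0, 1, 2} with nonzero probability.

Enumerate traces; 9 have nonzero weight after conditioning:
  (U=1, X=0, W=1, Y=0, Z=1) weight 1/924
  (U=1, X=0, W=1, Y=1, Z=1) weight 1/924
  (U=1, X=0, W=1, Y=2, Z=1) weight 1/924
  (U=1, X=1, W=0, Y=0, Z=2) weight 1/77
  (U=1, X=1, W=0, Y=1, Z=2) weight 1/77
  (U=1, X=1, W=0, Y=2, Z=2) weight 1/77
  (U=1, X=2, W=1, Y=0, Z=1) weight 1/924
  (U=1, X=2, W=1, Y=1, Z=1) weight 1/924
  … 1 more
Group by Z:
  weight(Z=1) = 1/154
  weight(Z=2) = 3/77
Total weight = 1/154 + 3/77 = 1/22
P(Z=1 | obs) = 1/154 / 1/22 = 1/7
P(Z=2 | obs) = 3/77 / 1/22 = 6/7

P(Z=1) = 1/7, P(Z=2) = 6/7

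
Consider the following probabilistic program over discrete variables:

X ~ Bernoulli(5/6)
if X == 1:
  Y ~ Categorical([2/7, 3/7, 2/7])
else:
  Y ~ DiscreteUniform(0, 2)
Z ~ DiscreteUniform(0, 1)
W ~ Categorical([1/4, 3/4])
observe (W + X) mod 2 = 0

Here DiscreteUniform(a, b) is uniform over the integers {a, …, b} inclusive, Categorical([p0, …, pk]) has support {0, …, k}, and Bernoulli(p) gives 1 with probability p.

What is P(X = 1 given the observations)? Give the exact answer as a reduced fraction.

Enumerate traces; 12 have nonzero weight after conditioning:
  (X=0, Y=0, Z=0, W=0) weight 1/144
  (X=0, Y=0, Z=1, W=0) weight 1/144
  (X=0, Y=1, Z=0, W=0) weight 1/144
  (X=0, Y=1, Z=1, W=0) weight 1/144
  (X=0, Y=2, Z=0, W=0) weight 1/144
  (X=0, Y=2, Z=1, W=0) weight 1/144
  (X=1, Y=0, Z=0, W=1) weight 5/56
  (X=1, Y=0, Z=1, W=1) weight 5/56
  … 4 more
Group by X:
  weight(X=0) = 1/24
  weight(X=1) = 5/8
Total weight = 1/24 + 5/8 = 2/3
P(X=0 | obs) = 1/24 / 2/3 = 1/16
P(X=1 | obs) = 5/8 / 2/3 = 15/16

P(X = 1 | obs) = 15/16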